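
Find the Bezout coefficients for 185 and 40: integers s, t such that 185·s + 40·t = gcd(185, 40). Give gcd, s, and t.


Euclidean algorithm on (185, 40) — divide until remainder is 0:
  185 = 4 · 40 + 25
  40 = 1 · 25 + 15
  25 = 1 · 15 + 10
  15 = 1 · 10 + 5
  10 = 2 · 5 + 0
gcd(185, 40) = 5.
Track Bezout coefficients alongside the remainders: start with r₀ = 185 = a·1 + b·0 (s = 1, t = 0) and r₁ = 40 = a·0 + b·1 (s = 0, t = 1); each new remainder r_{k+1} = r_{k-1} − q_k·r_k inherits s_{k+1} = s_{k-1} − q_k·s_k, t_{k+1} = t_{k-1} − q_k·t_k, so r_k = a·s_k + b·t_k at every step:
  q = 4: r = 25, s = 1 − 4·0 = 1, t = 0 − 4·1 = -4  (check: 185·1 + 40·(-4) = 25)
  q = 1: r = 15, s = 0 − 1·1 = -1, t = 1 − 1·(-4) = 5  (check: 185·(-1) + 40·5 = 15)
  q = 1: r = 10, s = 1 − 1·(-1) = 2, t = -4 − 1·5 = -9  (check: 185·2 + 40·(-9) = 10)
  q = 1: r = 5, s = -1 − 1·2 = -3, t = 5 − 1·(-9) = 14  (check: 185·(-3) + 40·14 = 5)
The row with r = 5 (the gcd) gives the Bezout coefficients s = -3, t = 14.
Result: 185 · (-3) + 40 · (14) = 5.

gcd(185, 40) = 5; s = -3, t = 14 (check: 185·(-3) + 40·14 = 5).


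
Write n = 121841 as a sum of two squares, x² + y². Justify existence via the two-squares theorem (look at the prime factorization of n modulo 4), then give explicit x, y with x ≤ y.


Step 1: Factor n = 121841 = 37^2 · 89.
Step 2: Check the mod-4 condition on each prime factor: 37 ≡ 1 (mod 4), exponent 2; 89 ≡ 1 (mod 4), exponent 1.
All primes ≡ 3 (mod 4) appear to even exponent (or don't appear), so by the two-squares theorem n IS expressible as a sum of two squares.
Step 3: Build a representation. Here n = 37 · 37 · 89 is a product of primes ≡ 1 (mod 4). Each prime p ≡ 1 (mod 4) is itself a sum of two squares; find a² by testing p − a² for a perfect square:
  37: 37 − 1² = 36 = 6² ⇒ 37 = 1² + 6².
  89: 89 − 1² = 88, 89 − 2² = 85, 89 − 3² = 80, 89 − 4² = 73, 89 − 5² = 64 = 8² ⇒ 89 = 5² + 8².
  Combine using the Brahmagupta–Fibonacci identity (a² + b²)(c² + d²) = (ac − bd)² + (ad + bc)² = (ac + bd)² + (ad − bc)²:
  37 · 37 = 1369: from (1² + 6²)(1² + 6²), take (1·1 − 6·6, 1·6 + 6·1) = (1 − 36, 6 + 6) = (-35, 12); dropping signs (only squares matter) gives (35, 12); check 35² + 12² = 1225 + 144 = 1369 ✓.
  1369 · 89 = 121841: from (35² + 12²)(5² + 8²), take (35·5 − 12·8, 35·8 + 12·5) = (175 − 96, 280 + 60) = (79, 340); check 79² + 340² = 6241 + 115600 = 121841 ✓.
Step 4: Order so x ≤ y and verify: 79² + 340² = 6241 + 115600 = 121841 = n. ✓

n = 121841 = 79² + 340² (one valid representation with x ≤ y).


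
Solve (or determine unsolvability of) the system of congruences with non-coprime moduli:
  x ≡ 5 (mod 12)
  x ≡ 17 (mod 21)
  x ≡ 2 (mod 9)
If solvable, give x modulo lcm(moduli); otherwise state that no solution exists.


Moduli 12, 21, 9 are not pairwise coprime, so CRT works modulo lcm(m_i) when all pairwise compatibility conditions hold.
Pairwise compatibility: gcd(m_i, m_j) must divide a_i - a_j for every pair.
Merge one congruence at a time:
  Start: x ≡ 5 (mod 12).
  Combine with x ≡ 17 (mod 21): gcd(12, 21) = 3; 17 - 5 = 12, which IS divisible by 3, so compatible.
    Write x = 5 + 12·t and substitute into x ≡ 17 (mod 21): 12·t ≡ 17 − 5 = 12 (mod 21).
    Divide the congruence (and modulus) by g = 3: 4·t ≡ 4 (mod 7).
    The inverse of 4 mod 7 is 2 (since 4·2 = 8 = 1·7 + 1), so t ≡ 2·4 = 8 ≡ 1 (mod 7).
    Then x = 5 + 12·1 = 17, valid modulo lcm(12, 21) = 84: x ≡ 17 (mod 84).
  Combine with x ≡ 2 (mod 9): gcd(84, 9) = 3; 2 - 17 = -15, which IS divisible by 3, so compatible.
    Write x = 17 + 84·t and substitute into x ≡ 2 (mod 9): 84·t ≡ 2 − 17 = -15 (mod 9).
    Divide the congruence (and modulus) by g = 3: 28·t ≡ -5 (mod 3).
    Reduce coefficients mod 3: 1·t ≡ 1 (mod 3).
    So t ≡ 1 (mod 3).
    Then x = 17 + 84·1 = 101, valid modulo lcm(84, 9) = 252: x ≡ 101 (mod 252).
Verify: 101 mod 12 = 5, 101 mod 21 = 17, 101 mod 9 = 2.

x ≡ 101 (mod 252).


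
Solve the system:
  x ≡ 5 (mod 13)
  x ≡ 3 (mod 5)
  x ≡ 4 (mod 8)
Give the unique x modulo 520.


Moduli 13, 5, 8 are pairwise coprime; by CRT there is a unique solution modulo M = 13 · 5 · 8 = 520.
Solve pairwise, accumulating the modulus:
  Start with x ≡ 5 (mod 13).
  Combine with x ≡ 3 (mod 5): since gcd(13, 5) = 1, we get a unique residue mod 65.
    Write x = 5 + 13·t and substitute into x ≡ 3 (mod 5): 13·t ≡ 3 − 5 = -2 (mod 5).
    Reduce coefficients mod 5: 3·t ≡ 3 (mod 5).
    The inverse of 3 mod 5 is 2 (since 3·2 = 6 = 1·5 + 1), so t ≡ 2·3 = 6 ≡ 1 (mod 5).
    Then x = 5 + 13·1 = 18, valid modulo lcm(13, 5) = 65: x ≡ 18 (mod 65).
  Combine with x ≡ 4 (mod 8): since gcd(65, 8) = 1, we get a unique residue mod 520.
    Write x = 18 + 65·t and substitute into x ≡ 4 (mod 8): 65·t ≡ 4 − 18 = -14 (mod 8).
    Reduce coefficients mod 8: 1·t ≡ 2 (mod 8).
    So t ≡ 2 (mod 8).
    Then x = 18 + 65·2 = 148, valid modulo lcm(65, 8) = 520: x ≡ 148 (mod 520).
Verify: 148 mod 13 = 5 ✓, 148 mod 5 = 3 ✓, 148 mod 8 = 4 ✓.

x ≡ 148 (mod 520).


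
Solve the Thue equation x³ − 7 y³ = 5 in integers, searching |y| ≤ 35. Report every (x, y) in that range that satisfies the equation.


The equation is x³ - 7y³ = 5. For fixed y, x³ = 7·y³ + 5, so a solution requires the RHS to be a perfect cube.
Strategy: iterate y from -35 to 35, compute RHS = 7·y³ + 5, and check whether it is a (positive or negative) perfect cube.
Check small values of y:
  y = 0: RHS = 5 is not a perfect cube.
  y = 1: RHS = 12 is not a perfect cube.
  y = -1: RHS = -2 is not a perfect cube.
  y = 2: RHS = 61 is not a perfect cube.
  y = -2: RHS = -51 is not a perfect cube.
  y = 3: RHS = 194 is not a perfect cube.
  y = -3: RHS = -184 is not a perfect cube.
Continuing the search up to |y| = 35 finds no solutions either.
No (x, y) in the scanned range satisfies the equation.

No integer solutions with |y| ≤ 35.


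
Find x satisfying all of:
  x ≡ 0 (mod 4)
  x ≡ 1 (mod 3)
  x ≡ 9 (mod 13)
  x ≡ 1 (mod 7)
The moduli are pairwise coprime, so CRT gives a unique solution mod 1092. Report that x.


Product of moduli M = 4 · 3 · 13 · 7 = 1092.
Merge one congruence at a time:
  Start: x ≡ 0 (mod 4).
  Combine with x ≡ 1 (mod 3); new modulus lcm = 12.
    Write x = 0 + 4·t and substitute into x ≡ 1 (mod 3): 4·t ≡ 1 − 0 = 1 (mod 3).
    Reduce coefficients mod 3: 1·t ≡ 1 (mod 3).
    So t ≡ 1 (mod 3).
    Then x = 0 + 4·1 = 4, valid modulo lcm(4, 3) = 12: x ≡ 4 (mod 12).
  Combine with x ≡ 9 (mod 13); new modulus lcm = 156.
    Write x = 4 + 12·t and substitute into x ≡ 9 (mod 13): 12·t ≡ 9 − 4 = 5 (mod 13).
    The inverse of 12 mod 13 is 12 (since 12·12 = 144 = 11·13 + 1), so t ≡ 12·5 = 60 ≡ 8 (mod 13).
    Then x = 4 + 12·8 = 100, valid modulo lcm(12, 13) = 156: x ≡ 100 (mod 156).
  Combine with x ≡ 1 (mod 7); new modulus lcm = 1092.
    Write x = 100 + 156·t and substitute into x ≡ 1 (mod 7): 156·t ≡ 1 − 100 = -99 (mod 7).
    Reduce coefficients mod 7: 2·t ≡ 6 (mod 7).
    The inverse of 2 mod 7 is 4 (since 2·4 = 8 = 1·7 + 1), so t ≡ 4·6 = 24 ≡ 3 (mod 7).
    Then x = 100 + 156·3 = 568, valid modulo lcm(156, 7) = 1092: x ≡ 568 (mod 1092).
Verify against each original: 568 mod 4 = 0, 568 mod 3 = 1, 568 mod 13 = 9, 568 mod 7 = 1.

x ≡ 568 (mod 1092).


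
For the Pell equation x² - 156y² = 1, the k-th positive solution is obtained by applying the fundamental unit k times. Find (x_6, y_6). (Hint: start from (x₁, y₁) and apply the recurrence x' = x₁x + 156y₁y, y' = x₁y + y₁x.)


Step 1: Find the fundamental solution (x₁, y₁) of x² - 156y² = 1.
  Expand √156 as a continued fraction. a₀ = ⌊√156⌋ = 12; iterate m_{k+1} = d_k·a_k − m_k, d_{k+1} = (156 − m_{k+1}²)/d_k, a_{k+1} = ⌊(a₀ + m_{k+1})/d_{k+1}⌋ (starting m₀ = 0, d₀ = 1), with convergents p_k = a_k·p_{k-1} + p_{k-2}, q_k = a_k·q_{k-1} + q_{k-2} (p₋₁ = 1, q₋₁ = 0):
  k = 0: a₀ = 12; p₀/q₀ = 12/1; p₀² − 156·q₀² = 144 − 156 = -12.
  k = 1: m = 12, d = 12, a = ⌊(12 + 12)/12⌋ = 2; p/q = (2·12 + 1)/(2·1 + 0) = 25/2; p² − 156·q² = 625 − 624 = 1.
  The first convergent with p² − 156·q² = 1 gives the fundamental solution (x₁, y₁) = (25, 2).
Step 2: Apply the recurrence (x_{n+1}, y_{n+1}) = (x₁x_n + 156y₁y_n, x₁y_n + y₁x_n) repeatedly.
  From (x_1, y_1) = (25, 2): x_2 = 25·25 + 156·2·2 = 1249; y_2 = 25·2 + 2·25 = 100.
  From (x_2, y_2) = (1249, 100): x_3 = 25·1249 + 156·2·100 = 62425; y_3 = 25·100 + 2·1249 = 4998.
  From (x_3, y_3) = (62425, 4998): x_4 = 25·62425 + 156·2·4998 = 3120001; y_4 = 25·4998 + 2·62425 = 249800.
  From (x_4, y_4) = (3120001, 249800): x_5 = 25·3120001 + 156·2·249800 = 155937625; y_5 = 25·249800 + 2·3120001 = 12485002.
  From (x_5, y_5) = (155937625, 12485002): x_6 = 25·155937625 + 156·2·12485002 = 7793761249; y_6 = 25·12485002 + 2·155937625 = 624000300.
Step 3: Verify x_6² - 156·y_6² = 60742714406414040001 - 60742714406414040000 = 1 (should be 1). ✓

(x_1, y_1) = (25, 2); (x_6, y_6) = (7793761249, 624000300).


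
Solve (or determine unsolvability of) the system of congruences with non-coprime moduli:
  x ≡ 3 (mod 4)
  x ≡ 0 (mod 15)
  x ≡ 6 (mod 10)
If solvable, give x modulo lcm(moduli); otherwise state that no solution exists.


Moduli 4, 15, 10 are not pairwise coprime, so CRT works modulo lcm(m_i) when all pairwise compatibility conditions hold.
Pairwise compatibility: gcd(m_i, m_j) must divide a_i - a_j for every pair.
Merge one congruence at a time:
  Start: x ≡ 3 (mod 4).
  Combine with x ≡ 0 (mod 15): gcd(4, 15) = 1; 0 - 3 = -3, which IS divisible by 1, so compatible.
    Write x = 3 + 4·t and substitute into x ≡ 0 (mod 15): 4·t ≡ 0 − 3 = -3 (mod 15).
    Reduce coefficients mod 15: 4·t ≡ 12 (mod 15).
    The inverse of 4 mod 15 is 4 (since 4·4 = 16 = 1·15 + 1), so t ≡ 4·12 = 48 ≡ 3 (mod 15).
    Then x = 3 + 4·3 = 15, valid modulo lcm(4, 15) = 60: x ≡ 15 (mod 60).
  Combine with x ≡ 6 (mod 10): gcd(60, 10) = 10, and 6 - 15 = -9 is NOT divisible by 10.
    ⇒ system is inconsistent (no integer solution).

No solution (the system is inconsistent).


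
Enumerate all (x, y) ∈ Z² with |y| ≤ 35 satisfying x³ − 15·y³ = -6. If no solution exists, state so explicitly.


The equation is x³ - 15y³ = -6. For fixed y, x³ = 15·y³ − 6, so a solution requires the RHS to be a perfect cube.
Strategy: iterate y from -35 to 35, compute RHS = 15·y³ − 6, and check whether it is a (positive or negative) perfect cube.
Check small values of y:
  y = 0: RHS = -6 is not a perfect cube.
  y = 1: RHS = 9 is not a perfect cube.
  y = -1: RHS = -21 is not a perfect cube.
  y = 2: RHS = 114 is not a perfect cube.
  y = -2: RHS = -126 is not a perfect cube.
  y = 3: RHS = 399 is not a perfect cube.
  y = -3: RHS = -411 is not a perfect cube.
Continuing the search up to |y| = 35 finds no solutions either.
No (x, y) in the scanned range satisfies the equation.

No integer solutions with |y| ≤ 35.


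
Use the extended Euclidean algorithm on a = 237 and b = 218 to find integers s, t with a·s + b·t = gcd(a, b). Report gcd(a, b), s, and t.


Euclidean algorithm on (237, 218) — divide until remainder is 0:
  237 = 1 · 218 + 19
  218 = 11 · 19 + 9
  19 = 2 · 9 + 1
  9 = 9 · 1 + 0
gcd(237, 218) = 1.
Track Bezout coefficients alongside the remainders: start with r₀ = 237 = a·1 + b·0 (s = 1, t = 0) and r₁ = 218 = a·0 + b·1 (s = 0, t = 1); each new remainder r_{k+1} = r_{k-1} − q_k·r_k inherits s_{k+1} = s_{k-1} − q_k·s_k, t_{k+1} = t_{k-1} − q_k·t_k, so r_k = a·s_k + b·t_k at every step:
  q = 1: r = 19, s = 1 − 1·0 = 1, t = 0 − 1·1 = -1  (check: 237·1 + 218·(-1) = 19)
  q = 11: r = 9, s = 0 − 11·1 = -11, t = 1 − 11·(-1) = 12  (check: 237·(-11) + 218·12 = 9)
  q = 2: r = 1, s = 1 − 2·(-11) = 23, t = -1 − 2·12 = -25  (check: 237·23 + 218·(-25) = 1)
The row with r = 1 (the gcd) gives the Bezout coefficients s = 23, t = -25.
Result: 237 · (23) + 218 · (-25) = 1.

gcd(237, 218) = 1; s = 23, t = -25 (check: 237·23 + 218·(-25) = 1).


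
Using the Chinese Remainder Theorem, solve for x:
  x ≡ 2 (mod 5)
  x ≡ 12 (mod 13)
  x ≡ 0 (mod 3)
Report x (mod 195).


Moduli 5, 13, 3 are pairwise coprime; by CRT there is a unique solution modulo M = 5 · 13 · 3 = 195.
Solve pairwise, accumulating the modulus:
  Start with x ≡ 2 (mod 5).
  Combine with x ≡ 12 (mod 13): since gcd(5, 13) = 1, we get a unique residue mod 65.
    Write x = 2 + 5·t and substitute into x ≡ 12 (mod 13): 5·t ≡ 12 − 2 = 10 (mod 13).
    The inverse of 5 mod 13 is 8 (since 5·8 = 40 = 3·13 + 1), so t ≡ 8·10 = 80 ≡ 2 (mod 13).
    Then x = 2 + 5·2 = 12, valid modulo lcm(5, 13) = 65: x ≡ 12 (mod 65).
  Combine with x ≡ 0 (mod 3): since gcd(65, 3) = 1, we get a unique residue mod 195.
    Write x = 12 + 65·t and substitute into x ≡ 0 (mod 3): 65·t ≡ 0 − 12 = -12 (mod 3).
    Reduce coefficients mod 3: 2·t ≡ 0 (mod 3).
    The inverse of 2 mod 3 is 2 (since 2·2 = 4 = 1·3 + 1), so t ≡ 2·0 = 0 ≡ 0 (mod 3).
    Then x = 12 + 65·0 = 12, valid modulo lcm(65, 3) = 195: x ≡ 12 (mod 195).
Verify: 12 mod 5 = 2 ✓, 12 mod 13 = 12 ✓, 12 mod 3 = 0 ✓.

x ≡ 12 (mod 195).


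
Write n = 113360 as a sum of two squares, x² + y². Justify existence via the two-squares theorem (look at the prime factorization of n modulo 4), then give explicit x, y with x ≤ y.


Step 1: Factor n = 113360 = 2^4 · 5 · 13 · 109.
Step 2: Check the mod-4 condition on each prime factor: 2 = 2 (special); 5 ≡ 1 (mod 4), exponent 1; 13 ≡ 1 (mod 4), exponent 1; 109 ≡ 1 (mod 4), exponent 1.
All primes ≡ 3 (mod 4) appear to even exponent (or don't appear), so by the two-squares theorem n IS expressible as a sum of two squares.
Step 3: Build a representation. Group n = k² · m with k = 4 and m = 5 · 13 · 109 = 7085 (a product of primes ≡ 1 (mod 4)); a representation of m scales to one of n via (k·x)² + (k·y)² = k²(x² + y²). Each prime p ≡ 1 (mod 4) is itself a sum of two squares; find a² by testing p − a² for a perfect square:
  5: 5 − 1² = 4 = 2² ⇒ 5 = 1² + 2².
  13: 13 − 1² = 12, 13 − 2² = 9 = 3² ⇒ 13 = 2² + 3².
  109: 109 − 1² = 108, 109 − 2² = 105, 109 − 3² = 100 = 10² ⇒ 109 = 3² + 10².
  Combine using the Brahmagupta–Fibonacci identity (a² + b²)(c² + d²) = (ac − bd)² + (ad + bc)² = (ac + bd)² + (ad − bc)²:
  5 · 13 = 65: from (1² + 2²)(2² + 3²), take (1·2 − 2·3, 1·3 + 2·2) = (2 − 6, 3 + 4) = (-4, 7); dropping signs (only squares matter) gives (4, 7); check 4² + 7² = 16 + 49 = 65 ✓.
  65 · 109 = 7085: from (4² + 7²)(3² + 10²), take (4·3 − 7·10, 4·10 + 7·3) = (12 − 70, 40 + 21) = (-58, 61); dropping signs (only squares matter) gives (58, 61); check 58² + 61² = 3364 + 3721 = 7085 ✓.
  Scale by k = 4: (4·58, 4·61) = (232, 244).
Step 4: Order so x ≤ y and verify: 232² + 244² = 53824 + 59536 = 113360 = n. ✓

n = 113360 = 232² + 244² (one valid representation with x ≤ y).


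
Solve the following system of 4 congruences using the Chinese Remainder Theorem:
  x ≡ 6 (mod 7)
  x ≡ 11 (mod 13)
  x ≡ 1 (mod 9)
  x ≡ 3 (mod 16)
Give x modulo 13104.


Product of moduli M = 7 · 13 · 9 · 16 = 13104.
Merge one congruence at a time:
  Start: x ≡ 6 (mod 7).
  Combine with x ≡ 11 (mod 13); new modulus lcm = 91.
    Write x = 6 + 7·t and substitute into x ≡ 11 (mod 13): 7·t ≡ 11 − 6 = 5 (mod 13).
    The inverse of 7 mod 13 is 2 (since 7·2 = 14 = 1·13 + 1), so t ≡ 2·5 = 10 ≡ 10 (mod 13).
    Then x = 6 + 7·10 = 76, valid modulo lcm(7, 13) = 91: x ≡ 76 (mod 91).
  Combine with x ≡ 1 (mod 9); new modulus lcm = 819.
    Write x = 76 + 91·t and substitute into x ≡ 1 (mod 9): 91·t ≡ 1 − 76 = -75 (mod 9).
    Reduce coefficients mod 9: 1·t ≡ 6 (mod 9).
    So t ≡ 6 (mod 9).
    Then x = 76 + 91·6 = 622, valid modulo lcm(91, 9) = 819: x ≡ 622 (mod 819).
  Combine with x ≡ 3 (mod 16); new modulus lcm = 13104.
    Write x = 622 + 819·t and substitute into x ≡ 3 (mod 16): 819·t ≡ 3 − 622 = -619 (mod 16).
    Reduce coefficients mod 16: 3·t ≡ 5 (mod 16).
    The inverse of 3 mod 16 is 11 (since 3·11 = 33 = 2·16 + 1), so t ≡ 11·5 = 55 ≡ 7 (mod 16).
    Then x = 622 + 819·7 = 6355, valid modulo lcm(819, 16) = 13104: x ≡ 6355 (mod 13104).
Verify against each original: 6355 mod 7 = 6, 6355 mod 13 = 11, 6355 mod 9 = 1, 6355 mod 16 = 3.

x ≡ 6355 (mod 13104).


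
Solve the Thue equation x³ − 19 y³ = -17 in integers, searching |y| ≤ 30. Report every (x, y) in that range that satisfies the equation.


The equation is x³ - 19y³ = -17. For fixed y, x³ = 19·y³ − 17, so a solution requires the RHS to be a perfect cube.
Strategy: iterate y from -30 to 30, compute RHS = 19·y³ − 17, and check whether it is a (positive or negative) perfect cube.
Check small values of y:
  y = 0: RHS = -17 is not a perfect cube.
  y = 1: RHS = 2 is not a perfect cube.
  y = -1: RHS = -36 is not a perfect cube.
  y = 2: RHS = 135 is not a perfect cube.
  y = -2: RHS = -169 is not a perfect cube.
  y = 3: RHS = 496 is not a perfect cube.
  y = -3: RHS = -530 is not a perfect cube.
Continuing the search up to |y| = 30 finds no solutions either.
No (x, y) in the scanned range satisfies the equation.

No integer solutions with |y| ≤ 30.


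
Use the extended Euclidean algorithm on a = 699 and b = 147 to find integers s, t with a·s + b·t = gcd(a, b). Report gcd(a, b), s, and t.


Euclidean algorithm on (699, 147) — divide until remainder is 0:
  699 = 4 · 147 + 111
  147 = 1 · 111 + 36
  111 = 3 · 36 + 3
  36 = 12 · 3 + 0
gcd(699, 147) = 3.
Track Bezout coefficients alongside the remainders: start with r₀ = 699 = a·1 + b·0 (s = 1, t = 0) and r₁ = 147 = a·0 + b·1 (s = 0, t = 1); each new remainder r_{k+1} = r_{k-1} − q_k·r_k inherits s_{k+1} = s_{k-1} − q_k·s_k, t_{k+1} = t_{k-1} − q_k·t_k, so r_k = a·s_k + b·t_k at every step:
  q = 4: r = 111, s = 1 − 4·0 = 1, t = 0 − 4·1 = -4  (check: 699·1 + 147·(-4) = 111)
  q = 1: r = 36, s = 0 − 1·1 = -1, t = 1 − 1·(-4) = 5  (check: 699·(-1) + 147·5 = 36)
  q = 3: r = 3, s = 1 − 3·(-1) = 4, t = -4 − 3·5 = -19  (check: 699·4 + 147·(-19) = 3)
The row with r = 3 (the gcd) gives the Bezout coefficients s = 4, t = -19.
Result: 699 · (4) + 147 · (-19) = 3.

gcd(699, 147) = 3; s = 4, t = -19 (check: 699·4 + 147·(-19) = 3).


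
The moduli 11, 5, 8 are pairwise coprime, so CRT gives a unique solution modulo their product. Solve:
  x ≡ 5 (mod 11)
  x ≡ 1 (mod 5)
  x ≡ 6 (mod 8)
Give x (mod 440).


Moduli 11, 5, 8 are pairwise coprime; by CRT there is a unique solution modulo M = 11 · 5 · 8 = 440.
Solve pairwise, accumulating the modulus:
  Start with x ≡ 5 (mod 11).
  Combine with x ≡ 1 (mod 5): since gcd(11, 5) = 1, we get a unique residue mod 55.
    Write x = 5 + 11·t and substitute into x ≡ 1 (mod 5): 11·t ≡ 1 − 5 = -4 (mod 5).
    Reduce coefficients mod 5: 1·t ≡ 1 (mod 5).
    So t ≡ 1 (mod 5).
    Then x = 5 + 11·1 = 16, valid modulo lcm(11, 5) = 55: x ≡ 16 (mod 55).
  Combine with x ≡ 6 (mod 8): since gcd(55, 8) = 1, we get a unique residue mod 440.
    Write x = 16 + 55·t and substitute into x ≡ 6 (mod 8): 55·t ≡ 6 − 16 = -10 (mod 8).
    Reduce coefficients mod 8: 7·t ≡ 6 (mod 8).
    The inverse of 7 mod 8 is 7 (since 7·7 = 49 = 6·8 + 1), so t ≡ 7·6 = 42 ≡ 2 (mod 8).
    Then x = 16 + 55·2 = 126, valid modulo lcm(55, 8) = 440: x ≡ 126 (mod 440).
Verify: 126 mod 11 = 5 ✓, 126 mod 5 = 1 ✓, 126 mod 8 = 6 ✓.

x ≡ 126 (mod 440).


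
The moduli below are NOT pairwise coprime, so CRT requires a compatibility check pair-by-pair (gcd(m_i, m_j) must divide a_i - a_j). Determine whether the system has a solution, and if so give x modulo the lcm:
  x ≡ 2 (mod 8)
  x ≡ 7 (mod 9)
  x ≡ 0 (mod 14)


Moduli 8, 9, 14 are not pairwise coprime, so CRT works modulo lcm(m_i) when all pairwise compatibility conditions hold.
Pairwise compatibility: gcd(m_i, m_j) must divide a_i - a_j for every pair.
Merge one congruence at a time:
  Start: x ≡ 2 (mod 8).
  Combine with x ≡ 7 (mod 9): gcd(8, 9) = 1; 7 - 2 = 5, which IS divisible by 1, so compatible.
    Write x = 2 + 8·t and substitute into x ≡ 7 (mod 9): 8·t ≡ 7 − 2 = 5 (mod 9).
    The inverse of 8 mod 9 is 8 (since 8·8 = 64 = 7·9 + 1), so t ≡ 8·5 = 40 ≡ 4 (mod 9).
    Then x = 2 + 8·4 = 34, valid modulo lcm(8, 9) = 72: x ≡ 34 (mod 72).
  Combine with x ≡ 0 (mod 14): gcd(72, 14) = 2; 0 - 34 = -34, which IS divisible by 2, so compatible.
    Write x = 34 + 72·t and substitute into x ≡ 0 (mod 14): 72·t ≡ 0 − 34 = -34 (mod 14).
    Divide the congruence (and modulus) by g = 2: 36·t ≡ -17 (mod 7).
    Reduce coefficients mod 7: 1·t ≡ 4 (mod 7).
    So t ≡ 4 (mod 7).
    Then x = 34 + 72·4 = 322, valid modulo lcm(72, 14) = 504: x ≡ 322 (mod 504).
Verify: 322 mod 8 = 2, 322 mod 9 = 7, 322 mod 14 = 0.

x ≡ 322 (mod 504).


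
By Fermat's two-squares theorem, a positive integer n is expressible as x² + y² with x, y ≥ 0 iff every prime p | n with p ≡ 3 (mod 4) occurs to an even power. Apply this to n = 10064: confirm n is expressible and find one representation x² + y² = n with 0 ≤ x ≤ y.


Step 1: Factor n = 10064 = 2^4 · 17 · 37.
Step 2: Check the mod-4 condition on each prime factor: 2 = 2 (special); 17 ≡ 1 (mod 4), exponent 1; 37 ≡ 1 (mod 4), exponent 1.
All primes ≡ 3 (mod 4) appear to even exponent (or don't appear), so by the two-squares theorem n IS expressible as a sum of two squares.
Step 3: Build a representation. Group n = k² · m with k = 4 and m = 17 · 37 = 629 (a product of primes ≡ 1 (mod 4)); a representation of m scales to one of n via (k·x)² + (k·y)² = k²(x² + y²). Each prime p ≡ 1 (mod 4) is itself a sum of two squares; find a² by testing p − a² for a perfect square:
  17: 17 − 1² = 16 = 4² ⇒ 17 = 1² + 4².
  37: 37 − 1² = 36 = 6² ⇒ 37 = 1² + 6².
  Combine using the Brahmagupta–Fibonacci identity (a² + b²)(c² + d²) = (ac − bd)² + (ad + bc)² = (ac + bd)² + (ad − bc)²:
  17 · 37 = 629: from (1² + 4²)(1² + 6²), take (1·1 − 4·6, 1·6 + 4·1) = (1 − 24, 6 + 4) = (-23, 10); dropping signs (only squares matter) gives (23, 10); check 23² + 10² = 529 + 100 = 629 ✓.
  Scale by k = 4: (4·23, 4·10) = (92, 40).
Step 4: Order so x ≤ y and verify: 40² + 92² = 1600 + 8464 = 10064 = n. ✓

n = 10064 = 40² + 92² (one valid representation with x ≤ y).


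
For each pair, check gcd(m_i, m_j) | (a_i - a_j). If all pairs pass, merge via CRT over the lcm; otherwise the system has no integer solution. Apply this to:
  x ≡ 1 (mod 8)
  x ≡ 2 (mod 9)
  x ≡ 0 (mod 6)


Moduli 8, 9, 6 are not pairwise coprime, so CRT works modulo lcm(m_i) when all pairwise compatibility conditions hold.
Pairwise compatibility: gcd(m_i, m_j) must divide a_i - a_j for every pair.
Merge one congruence at a time:
  Start: x ≡ 1 (mod 8).
  Combine with x ≡ 2 (mod 9): gcd(8, 9) = 1; 2 - 1 = 1, which IS divisible by 1, so compatible.
    Write x = 1 + 8·t and substitute into x ≡ 2 (mod 9): 8·t ≡ 2 − 1 = 1 (mod 9).
    The inverse of 8 mod 9 is 8 (since 8·8 = 64 = 7·9 + 1), so t ≡ 8·1 = 8 ≡ 8 (mod 9).
    Then x = 1 + 8·8 = 65, valid modulo lcm(8, 9) = 72: x ≡ 65 (mod 72).
  Combine with x ≡ 0 (mod 6): gcd(72, 6) = 6, and 0 - 65 = -65 is NOT divisible by 6.
    ⇒ system is inconsistent (no integer solution).

No solution (the system is inconsistent).


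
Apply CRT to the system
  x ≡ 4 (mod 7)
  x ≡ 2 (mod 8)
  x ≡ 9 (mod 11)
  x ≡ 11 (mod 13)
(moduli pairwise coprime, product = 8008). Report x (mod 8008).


Product of moduli M = 7 · 8 · 11 · 13 = 8008.
Merge one congruence at a time:
  Start: x ≡ 4 (mod 7).
  Combine with x ≡ 2 (mod 8); new modulus lcm = 56.
    Write x = 4 + 7·t and substitute into x ≡ 2 (mod 8): 7·t ≡ 2 − 4 = -2 (mod 8).
    Reduce coefficients mod 8: 7·t ≡ 6 (mod 8).
    The inverse of 7 mod 8 is 7 (since 7·7 = 49 = 6·8 + 1), so t ≡ 7·6 = 42 ≡ 2 (mod 8).
    Then x = 4 + 7·2 = 18, valid modulo lcm(7, 8) = 56: x ≡ 18 (mod 56).
  Combine with x ≡ 9 (mod 11); new modulus lcm = 616.
    Write x = 18 + 56·t and substitute into x ≡ 9 (mod 11): 56·t ≡ 9 − 18 = -9 (mod 11).
    Reduce coefficients mod 11: 1·t ≡ 2 (mod 11).
    So t ≡ 2 (mod 11).
    Then x = 18 + 56·2 = 130, valid modulo lcm(56, 11) = 616: x ≡ 130 (mod 616).
  Combine with x ≡ 11 (mod 13); new modulus lcm = 8008.
    Write x = 130 + 616·t and substitute into x ≡ 11 (mod 13): 616·t ≡ 11 − 130 = -119 (mod 13).
    Reduce coefficients mod 13: 5·t ≡ 11 (mod 13).
    The inverse of 5 mod 13 is 8 (since 5·8 = 40 = 3·13 + 1), so t ≡ 8·11 = 88 ≡ 10 (mod 13).
    Then x = 130 + 616·10 = 6290, valid modulo lcm(616, 13) = 8008: x ≡ 6290 (mod 8008).
Verify against each original: 6290 mod 7 = 4, 6290 mod 8 = 2, 6290 mod 11 = 9, 6290 mod 13 = 11.

x ≡ 6290 (mod 8008).


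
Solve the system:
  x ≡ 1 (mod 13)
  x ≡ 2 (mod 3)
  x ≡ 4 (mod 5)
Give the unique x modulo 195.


Moduli 13, 3, 5 are pairwise coprime; by CRT there is a unique solution modulo M = 13 · 3 · 5 = 195.
Solve pairwise, accumulating the modulus:
  Start with x ≡ 1 (mod 13).
  Combine with x ≡ 2 (mod 3): since gcd(13, 3) = 1, we get a unique residue mod 39.
    Write x = 1 + 13·t and substitute into x ≡ 2 (mod 3): 13·t ≡ 2 − 1 = 1 (mod 3).
    Reduce coefficients mod 3: 1·t ≡ 1 (mod 3).
    So t ≡ 1 (mod 3).
    Then x = 1 + 13·1 = 14, valid modulo lcm(13, 3) = 39: x ≡ 14 (mod 39).
  Combine with x ≡ 4 (mod 5): since gcd(39, 5) = 1, we get a unique residue mod 195.
    Write x = 14 + 39·t and substitute into x ≡ 4 (mod 5): 39·t ≡ 4 − 14 = -10 (mod 5).
    Reduce coefficients mod 5: 4·t ≡ 0 (mod 5).
    The inverse of 4 mod 5 is 4 (since 4·4 = 16 = 3·5 + 1), so t ≡ 4·0 = 0 ≡ 0 (mod 5).
    Then x = 14 + 39·0 = 14, valid modulo lcm(39, 5) = 195: x ≡ 14 (mod 195).
Verify: 14 mod 13 = 1 ✓, 14 mod 3 = 2 ✓, 14 mod 5 = 4 ✓.

x ≡ 14 (mod 195).


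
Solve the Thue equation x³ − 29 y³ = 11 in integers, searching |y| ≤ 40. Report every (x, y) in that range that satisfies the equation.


The equation is x³ - 29y³ = 11. For fixed y, x³ = 29·y³ + 11, so a solution requires the RHS to be a perfect cube.
Strategy: iterate y from -40 to 40, compute RHS = 29·y³ + 11, and check whether it is a (positive or negative) perfect cube.
Check small values of y:
  y = 0: RHS = 11 is not a perfect cube.
  y = 1: RHS = 40 is not a perfect cube.
  y = -1: RHS = -18 is not a perfect cube.
  y = 2: RHS = 243 is not a perfect cube.
  y = -2: RHS = -221 is not a perfect cube.
  y = 3: RHS = 794 is not a perfect cube.
  y = -3: RHS = -772 is not a perfect cube.
Continuing the search up to |y| = 40 finds no solutions either.
No (x, y) in the scanned range satisfies the equation.

No integer solutions with |y| ≤ 40.


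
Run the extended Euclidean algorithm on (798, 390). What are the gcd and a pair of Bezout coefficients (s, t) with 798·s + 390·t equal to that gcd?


Euclidean algorithm on (798, 390) — divide until remainder is 0:
  798 = 2 · 390 + 18
  390 = 21 · 18 + 12
  18 = 1 · 12 + 6
  12 = 2 · 6 + 0
gcd(798, 390) = 6.
Track Bezout coefficients alongside the remainders: start with r₀ = 798 = a·1 + b·0 (s = 1, t = 0) and r₁ = 390 = a·0 + b·1 (s = 0, t = 1); each new remainder r_{k+1} = r_{k-1} − q_k·r_k inherits s_{k+1} = s_{k-1} − q_k·s_k, t_{k+1} = t_{k-1} − q_k·t_k, so r_k = a·s_k + b·t_k at every step:
  q = 2: r = 18, s = 1 − 2·0 = 1, t = 0 − 2·1 = -2  (check: 798·1 + 390·(-2) = 18)
  q = 21: r = 12, s = 0 − 21·1 = -21, t = 1 − 21·(-2) = 43  (check: 798·(-21) + 390·43 = 12)
  q = 1: r = 6, s = 1 − 1·(-21) = 22, t = -2 − 1·43 = -45  (check: 798·22 + 390·(-45) = 6)
The row with r = 6 (the gcd) gives the Bezout coefficients s = 22, t = -45.
Result: 798 · (22) + 390 · (-45) = 6.

gcd(798, 390) = 6; s = 22, t = -45 (check: 798·22 + 390·(-45) = 6).


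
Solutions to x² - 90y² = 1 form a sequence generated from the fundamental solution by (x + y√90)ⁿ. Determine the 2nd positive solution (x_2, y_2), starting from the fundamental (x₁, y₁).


Step 1: Find the fundamental solution (x₁, y₁) of x² - 90y² = 1.
  Expand √90 as a continued fraction. a₀ = ⌊√90⌋ = 9; iterate m_{k+1} = d_k·a_k − m_k, d_{k+1} = (90 − m_{k+1}²)/d_k, a_{k+1} = ⌊(a₀ + m_{k+1})/d_{k+1}⌋ (starting m₀ = 0, d₀ = 1), with convergents p_k = a_k·p_{k-1} + p_{k-2}, q_k = a_k·q_{k-1} + q_{k-2} (p₋₁ = 1, q₋₁ = 0):
  k = 0: a₀ = 9; p₀/q₀ = 9/1; p₀² − 90·q₀² = 81 − 90 = -9.
  k = 1: m = 9, d = 9, a = ⌊(9 + 9)/9⌋ = 2; p/q = (2·9 + 1)/(2·1 + 0) = 19/2; p² − 90·q² = 361 − 360 = 1.
  The first convergent with p² − 90·q² = 1 gives the fundamental solution (x₁, y₁) = (19, 2).
Step 2: Apply the recurrence (x_{n+1}, y_{n+1}) = (x₁x_n + 90y₁y_n, x₁y_n + y₁x_n) repeatedly.
  From (x_1, y_1) = (19, 2): x_2 = 19·19 + 90·2·2 = 721; y_2 = 19·2 + 2·19 = 76.
Step 3: Verify x_2² - 90·y_2² = 519841 - 519840 = 1 (should be 1). ✓

(x_1, y_1) = (19, 2); (x_2, y_2) = (721, 76).


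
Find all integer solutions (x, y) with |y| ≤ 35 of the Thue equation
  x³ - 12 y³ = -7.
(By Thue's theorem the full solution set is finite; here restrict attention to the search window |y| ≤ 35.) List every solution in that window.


The equation is x³ - 12y³ = -7. For fixed y, x³ = 12·y³ − 7, so a solution requires the RHS to be a perfect cube.
Strategy: iterate y from -35 to 35, compute RHS = 12·y³ − 7, and check whether it is a (positive or negative) perfect cube.
Check small values of y:
  y = 0: RHS = -7 is not a perfect cube.
  y = 1: RHS = 5 is not a perfect cube.
  y = -1: RHS = -19 is not a perfect cube.
  y = 2: RHS = 89 is not a perfect cube.
  y = -2: RHS = -103 is not a perfect cube.
  y = 3: RHS = 317 is not a perfect cube.
  y = -3: RHS = -331 is not a perfect cube.
Continuing the search up to |y| = 35 finds no solutions either.
No (x, y) in the scanned range satisfies the equation.

No integer solutions with |y| ≤ 35.


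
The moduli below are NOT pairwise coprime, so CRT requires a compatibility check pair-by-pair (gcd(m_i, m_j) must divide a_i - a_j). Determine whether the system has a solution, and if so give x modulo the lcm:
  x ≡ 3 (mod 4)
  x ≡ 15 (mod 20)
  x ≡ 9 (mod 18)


Moduli 4, 20, 18 are not pairwise coprime, so CRT works modulo lcm(m_i) when all pairwise compatibility conditions hold.
Pairwise compatibility: gcd(m_i, m_j) must divide a_i - a_j for every pair.
Merge one congruence at a time:
  Start: x ≡ 3 (mod 4).
  Combine with x ≡ 15 (mod 20): gcd(4, 20) = 4; 15 - 3 = 12, which IS divisible by 4, so compatible.
    Write x = 3 + 4·t and substitute into x ≡ 15 (mod 20): 4·t ≡ 15 − 3 = 12 (mod 20).
    Divide the congruence (and modulus) by g = 4: 1·t ≡ 3 (mod 5).
    So t ≡ 3 (mod 5).
    Then x = 3 + 4·3 = 15, valid modulo lcm(4, 20) = 20: x ≡ 15 (mod 20).
  Combine with x ≡ 9 (mod 18): gcd(20, 18) = 2; 9 - 15 = -6, which IS divisible by 2, so compatible.
    Write x = 15 + 20·t and substitute into x ≡ 9 (mod 18): 20·t ≡ 9 − 15 = -6 (mod 18).
    Divide the congruence (and modulus) by g = 2: 10·t ≡ -3 (mod 9).
    Reduce coefficients mod 9: 1·t ≡ 6 (mod 9).
    So t ≡ 6 (mod 9).
    Then x = 15 + 20·6 = 135, valid modulo lcm(20, 18) = 180: x ≡ 135 (mod 180).
Verify: 135 mod 4 = 3, 135 mod 20 = 15, 135 mod 18 = 9.

x ≡ 135 (mod 180).


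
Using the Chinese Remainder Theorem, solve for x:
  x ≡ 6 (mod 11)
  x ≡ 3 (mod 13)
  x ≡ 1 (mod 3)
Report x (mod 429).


Moduli 11, 13, 3 are pairwise coprime; by CRT there is a unique solution modulo M = 11 · 13 · 3 = 429.
Solve pairwise, accumulating the modulus:
  Start with x ≡ 6 (mod 11).
  Combine with x ≡ 3 (mod 13): since gcd(11, 13) = 1, we get a unique residue mod 143.
    Write x = 6 + 11·t and substitute into x ≡ 3 (mod 13): 11·t ≡ 3 − 6 = -3 (mod 13).
    Reduce coefficients mod 13: 11·t ≡ 10 (mod 13).
    The inverse of 11 mod 13 is 6 (since 11·6 = 66 = 5·13 + 1), so t ≡ 6·10 = 60 ≡ 8 (mod 13).
    Then x = 6 + 11·8 = 94, valid modulo lcm(11, 13) = 143: x ≡ 94 (mod 143).
  Combine with x ≡ 1 (mod 3): since gcd(143, 3) = 1, we get a unique residue mod 429.
    Write x = 94 + 143·t and substitute into x ≡ 1 (mod 3): 143·t ≡ 1 − 94 = -93 (mod 3).
    Reduce coefficients mod 3: 2·t ≡ 0 (mod 3).
    The inverse of 2 mod 3 is 2 (since 2·2 = 4 = 1·3 + 1), so t ≡ 2·0 = 0 ≡ 0 (mod 3).
    Then x = 94 + 143·0 = 94, valid modulo lcm(143, 3) = 429: x ≡ 94 (mod 429).
Verify: 94 mod 11 = 6 ✓, 94 mod 13 = 3 ✓, 94 mod 3 = 1 ✓.

x ≡ 94 (mod 429).


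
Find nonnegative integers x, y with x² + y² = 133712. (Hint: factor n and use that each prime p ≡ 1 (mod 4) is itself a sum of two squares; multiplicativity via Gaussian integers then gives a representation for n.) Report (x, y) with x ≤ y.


Step 1: Factor n = 133712 = 2^4 · 61 · 137.
Step 2: Check the mod-4 condition on each prime factor: 2 = 2 (special); 61 ≡ 1 (mod 4), exponent 1; 137 ≡ 1 (mod 4), exponent 1.
All primes ≡ 3 (mod 4) appear to even exponent (or don't appear), so by the two-squares theorem n IS expressible as a sum of two squares.
Step 3: Build a representation. Group n = k² · m with k = 4 and m = 61 · 137 = 8357 (a product of primes ≡ 1 (mod 4)); a representation of m scales to one of n via (k·x)² + (k·y)² = k²(x² + y²). Each prime p ≡ 1 (mod 4) is itself a sum of two squares; find a² by testing p − a² for a perfect square:
  61: 61 − 1² = 60, 61 − 2² = 57, 61 − 3² = 52, 61 − 4² = 45, 61 − 5² = 36 = 6² ⇒ 61 = 5² + 6².
  137: 137 − 1² = 136, 137 − 2² = 133, 137 − 3² = 128, 137 − 4² = 121 = 11² ⇒ 137 = 4² + 11².
  Combine using the Brahmagupta–Fibonacci identity (a² + b²)(c² + d²) = (ac − bd)² + (ad + bc)² = (ac + bd)² + (ad − bc)²:
  61 · 137 = 8357: from (5² + 6²)(4² + 11²), take (5·4 − 6·11, 5·11 + 6·4) = (20 − 66, 55 + 24) = (-46, 79); dropping signs (only squares matter) gives (46, 79); check 46² + 79² = 2116 + 6241 = 8357 ✓.
  Scale by k = 4: (4·46, 4·79) = (184, 316).
Step 4: Order so x ≤ y and verify: 184² + 316² = 33856 + 99856 = 133712 = n. ✓

n = 133712 = 184² + 316² (one valid representation with x ≤ y).


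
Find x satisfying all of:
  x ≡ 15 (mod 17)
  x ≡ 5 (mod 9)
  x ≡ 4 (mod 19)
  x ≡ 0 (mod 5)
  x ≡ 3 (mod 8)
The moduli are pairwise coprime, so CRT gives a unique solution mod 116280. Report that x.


Product of moduli M = 17 · 9 · 19 · 5 · 8 = 116280.
Merge one congruence at a time:
  Start: x ≡ 15 (mod 17).
  Combine with x ≡ 5 (mod 9); new modulus lcm = 153.
    Write x = 15 + 17·t and substitute into x ≡ 5 (mod 9): 17·t ≡ 5 − 15 = -10 (mod 9).
    Reduce coefficients mod 9: 8·t ≡ 8 (mod 9).
    The inverse of 8 mod 9 is 8 (since 8·8 = 64 = 7·9 + 1), so t ≡ 8·8 = 64 ≡ 1 (mod 9).
    Then x = 15 + 17·1 = 32, valid modulo lcm(17, 9) = 153: x ≡ 32 (mod 153).
  Combine with x ≡ 4 (mod 19); new modulus lcm = 2907.
    Write x = 32 + 153·t and substitute into x ≡ 4 (mod 19): 153·t ≡ 4 − 32 = -28 (mod 19).
    Reduce coefficients mod 19: 1·t ≡ 10 (mod 19).
    So t ≡ 10 (mod 19).
    Then x = 32 + 153·10 = 1562, valid modulo lcm(153, 19) = 2907: x ≡ 1562 (mod 2907).
  Combine with x ≡ 0 (mod 5); new modulus lcm = 14535.
    Write x = 1562 + 2907·t and substitute into x ≡ 0 (mod 5): 2907·t ≡ 0 − 1562 = -1562 (mod 5).
    Reduce coefficients mod 5: 2·t ≡ 3 (mod 5).
    The inverse of 2 mod 5 is 3 (since 2·3 = 6 = 1·5 + 1), so t ≡ 3·3 = 9 ≡ 4 (mod 5).
    Then x = 1562 + 2907·4 = 13190, valid modulo lcm(2907, 5) = 14535: x ≡ 13190 (mod 14535).
  Combine with x ≡ 3 (mod 8); new modulus lcm = 116280.
    Write x = 13190 + 14535·t and substitute into x ≡ 3 (mod 8): 14535·t ≡ 3 − 13190 = -13187 (mod 8).
    Reduce coefficients mod 8: 7·t ≡ 5 (mod 8).
    The inverse of 7 mod 8 is 7 (since 7·7 = 49 = 6·8 + 1), so t ≡ 7·5 = 35 ≡ 3 (mod 8).
    Then x = 13190 + 14535·3 = 56795, valid modulo lcm(14535, 8) = 116280: x ≡ 56795 (mod 116280).
Verify against each original: 56795 mod 17 = 15, 56795 mod 9 = 5, 56795 mod 19 = 4, 56795 mod 5 = 0, 56795 mod 8 = 3.

x ≡ 56795 (mod 116280).


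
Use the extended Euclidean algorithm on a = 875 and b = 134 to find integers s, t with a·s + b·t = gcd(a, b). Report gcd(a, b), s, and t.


Euclidean algorithm on (875, 134) — divide until remainder is 0:
  875 = 6 · 134 + 71
  134 = 1 · 71 + 63
  71 = 1 · 63 + 8
  63 = 7 · 8 + 7
  8 = 1 · 7 + 1
  7 = 7 · 1 + 0
gcd(875, 134) = 1.
Track Bezout coefficients alongside the remainders: start with r₀ = 875 = a·1 + b·0 (s = 1, t = 0) and r₁ = 134 = a·0 + b·1 (s = 0, t = 1); each new remainder r_{k+1} = r_{k-1} − q_k·r_k inherits s_{k+1} = s_{k-1} − q_k·s_k, t_{k+1} = t_{k-1} − q_k·t_k, so r_k = a·s_k + b·t_k at every step:
  q = 6: r = 71, s = 1 − 6·0 = 1, t = 0 − 6·1 = -6  (check: 875·1 + 134·(-6) = 71)
  q = 1: r = 63, s = 0 − 1·1 = -1, t = 1 − 1·(-6) = 7  (check: 875·(-1) + 134·7 = 63)
  q = 1: r = 8, s = 1 − 1·(-1) = 2, t = -6 − 1·7 = -13  (check: 875·2 + 134·(-13) = 8)
  q = 7: r = 7, s = -1 − 7·2 = -15, t = 7 − 7·(-13) = 98  (check: 875·(-15) + 134·98 = 7)
  q = 1: r = 1, s = 2 − 1·(-15) = 17, t = -13 − 1·98 = -111  (check: 875·17 + 134·(-111) = 1)
The row with r = 1 (the gcd) gives the Bezout coefficients s = 17, t = -111.
Result: 875 · (17) + 134 · (-111) = 1.

gcd(875, 134) = 1; s = 17, t = -111 (check: 875·17 + 134·(-111) = 1).


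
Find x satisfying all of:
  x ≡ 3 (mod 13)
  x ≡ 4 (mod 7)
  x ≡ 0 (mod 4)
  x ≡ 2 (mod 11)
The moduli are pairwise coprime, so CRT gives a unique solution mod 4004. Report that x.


Product of moduli M = 13 · 7 · 4 · 11 = 4004.
Merge one congruence at a time:
  Start: x ≡ 3 (mod 13).
  Combine with x ≡ 4 (mod 7); new modulus lcm = 91.
    Write x = 3 + 13·t and substitute into x ≡ 4 (mod 7): 13·t ≡ 4 − 3 = 1 (mod 7).
    Reduce coefficients mod 7: 6·t ≡ 1 (mod 7).
    The inverse of 6 mod 7 is 6 (since 6·6 = 36 = 5·7 + 1), so t ≡ 6·1 = 6 ≡ 6 (mod 7).
    Then x = 3 + 13·6 = 81, valid modulo lcm(13, 7) = 91: x ≡ 81 (mod 91).
  Combine with x ≡ 0 (mod 4); new modulus lcm = 364.
    Write x = 81 + 91·t and substitute into x ≡ 0 (mod 4): 91·t ≡ 0 − 81 = -81 (mod 4).
    Reduce coefficients mod 4: 3·t ≡ 3 (mod 4).
    The inverse of 3 mod 4 is 3 (since 3·3 = 9 = 2·4 + 1), so t ≡ 3·3 = 9 ≡ 1 (mod 4).
    Then x = 81 + 91·1 = 172, valid modulo lcm(91, 4) = 364: x ≡ 172 (mod 364).
  Combine with x ≡ 2 (mod 11); new modulus lcm = 4004.
    Write x = 172 + 364·t and substitute into x ≡ 2 (mod 11): 364·t ≡ 2 − 172 = -170 (mod 11).
    Reduce coefficients mod 11: 1·t ≡ 6 (mod 11).
    So t ≡ 6 (mod 11).
    Then x = 172 + 364·6 = 2356, valid modulo lcm(364, 11) = 4004: x ≡ 2356 (mod 4004).
Verify against each original: 2356 mod 13 = 3, 2356 mod 7 = 4, 2356 mod 4 = 0, 2356 mod 11 = 2.

x ≡ 2356 (mod 4004).


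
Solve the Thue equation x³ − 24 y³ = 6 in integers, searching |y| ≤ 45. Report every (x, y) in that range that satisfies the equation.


The equation is x³ - 24y³ = 6. For fixed y, x³ = 24·y³ + 6, so a solution requires the RHS to be a perfect cube.
Strategy: iterate y from -45 to 45, compute RHS = 24·y³ + 6, and check whether it is a (positive or negative) perfect cube.
Check small values of y:
  y = 0: RHS = 6 is not a perfect cube.
  y = 1: RHS = 30 is not a perfect cube.
  y = -1: RHS = -18 is not a perfect cube.
  y = 2: RHS = 198 is not a perfect cube.
  y = -2: RHS = -186 is not a perfect cube.
  y = 3: RHS = 654 is not a perfect cube.
  y = -3: RHS = -642 is not a perfect cube.
Continuing the search up to |y| = 45 finds no solutions either.
No (x, y) in the scanned range satisfies the equation.

No integer solutions with |y| ≤ 45.
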